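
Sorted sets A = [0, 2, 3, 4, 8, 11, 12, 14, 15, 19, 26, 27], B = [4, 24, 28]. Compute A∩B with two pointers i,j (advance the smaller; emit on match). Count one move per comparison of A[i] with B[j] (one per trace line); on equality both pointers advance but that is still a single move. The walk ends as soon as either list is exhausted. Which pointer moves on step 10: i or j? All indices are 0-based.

i

i=0 j=0: 0<4, i++
i=1 j=0: 2<4, i++
i=2 j=0: 3<4, i++
i=3 j=0: 4==4 emit, i++,j++
i=4 j=1: 8<24, i++
i=5 j=1: 11<24, i++
i=6 j=1: 12<24, i++
i=7 j=1: 14<24, i++
i=8 j=1: 15<24, i++
i=9 j=1: 19<24, i++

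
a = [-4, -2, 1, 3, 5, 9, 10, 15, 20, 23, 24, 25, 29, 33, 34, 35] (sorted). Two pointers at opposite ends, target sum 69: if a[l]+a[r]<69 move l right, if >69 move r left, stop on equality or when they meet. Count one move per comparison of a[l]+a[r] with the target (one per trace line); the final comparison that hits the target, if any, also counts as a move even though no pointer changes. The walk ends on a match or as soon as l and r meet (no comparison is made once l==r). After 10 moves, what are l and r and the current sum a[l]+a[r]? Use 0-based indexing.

[0,15] -4+35=31 <69 → l++
[1,15] -2+35=33 <69 → l++
[2,15] 1+35=36 <69 → l++
[3,15] 3+35=38 <69 → l++
[4,15] 5+35=40 <69 → l++
[5,15] 9+35=44 <69 → l++
[6,15] 10+35=45 <69 → l++
[7,15] 15+35=50 <69 → l++
[8,15] 20+35=55 <69 → l++
[9,15] 23+35=58 <69 → l++

l=10, r=15, sum=59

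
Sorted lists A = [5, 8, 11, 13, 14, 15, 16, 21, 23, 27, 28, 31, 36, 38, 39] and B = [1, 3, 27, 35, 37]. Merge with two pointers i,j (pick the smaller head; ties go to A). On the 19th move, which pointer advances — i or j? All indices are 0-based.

[i=0,j=0] A[i]=5>B[j]=1 take 1 → j++
[i=0,j=1] A[i]=5>B[j]=3 take 3 → j++
[i=0,j=2] A[i]=5<=B[j]=27 take 5 → i++
[i=1,j=2] A[i]=8<=B[j]=27 take 8 → i++
[i=2,j=2] A[i]=11<=B[j]=27 take 11 → i++
[i=3,j=2] A[i]=13<=B[j]=27 take 13 → i++
[i=4,j=2] A[i]=14<=B[j]=27 take 14 → i++
[i=5,j=2] A[i]=15<=B[j]=27 take 15 → i++
[i=6,j=2] A[i]=16<=B[j]=27 take 16 → i++
[i=7,j=2] A[i]=21<=B[j]=27 take 21 → i++
[i=8,j=2] A[i]=23<=B[j]=27 take 23 → i++
[i=9,j=2] A[i]=27<=B[j]=27 take 27 → i++
[i=10,j=2] A[i]=28>B[j]=27 take 27 → j++
[i=10,j=3] A[i]=28<=B[j]=35 take 28 → i++
[i=11,j=3] A[i]=31<=B[j]=35 take 31 → i++
[i=12,j=3] A[i]=36>B[j]=35 take 35 → j++
[i=12,j=4] A[i]=36<=B[j]=37 take 36 → i++
[i=13,j=4] A[i]=38>B[j]=37 take 37 → j++
[i=13,j=5] B done, take A[i]=38 → i++

i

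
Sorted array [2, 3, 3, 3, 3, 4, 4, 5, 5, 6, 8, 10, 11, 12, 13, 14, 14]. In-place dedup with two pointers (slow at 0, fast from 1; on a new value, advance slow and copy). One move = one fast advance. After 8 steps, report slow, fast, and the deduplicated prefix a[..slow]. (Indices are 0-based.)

(s=0,f=1) a[fast]=3≠a[slow]=2 write a[1]=3 → slow++,fast++
(s=1,f=2) a[fast]=3=a[slow] dup → fast++
(s=1,f=3) a[fast]=3=a[slow] dup → fast++
(s=1,f=4) a[fast]=3=a[slow] dup → fast++
(s=1,f=5) a[fast]=4≠a[slow]=3 write a[2]=4 → slow++,fast++
(s=2,f=6) a[fast]=4=a[slow] dup → fast++
(s=2,f=7) a[fast]=5≠a[slow]=4 write a[3]=5 → slow++,fast++
(s=3,f=8) a[fast]=5=a[slow] dup → fast++

slow=3, fast=9, prefix=[2, 3, 4, 5]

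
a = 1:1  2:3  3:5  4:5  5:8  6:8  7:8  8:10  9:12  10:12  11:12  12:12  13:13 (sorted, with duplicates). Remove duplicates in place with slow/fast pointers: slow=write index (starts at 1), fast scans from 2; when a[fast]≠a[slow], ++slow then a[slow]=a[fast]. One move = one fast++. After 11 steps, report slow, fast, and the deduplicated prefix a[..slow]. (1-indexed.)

(s=1,f=2) a[fast]=3≠a[slow]=1 write a[2]=3 → slow++,fast++
(s=2,f=3) a[fast]=5≠a[slow]=3 write a[3]=5 → slow++,fast++
(s=3,f=4) a[fast]=5=a[slow] dup → fast++
(s=3,f=5) a[fast]=8≠a[slow]=5 write a[4]=8 → slow++,fast++
(s=4,f=6) a[fast]=8=a[slow] dup → fast++
(s=4,f=7) a[fast]=8=a[slow] dup → fast++
(s=4,f=8) a[fast]=10≠a[slow]=8 write a[5]=10 → slow++,fast++
(s=5,f=9) a[fast]=12≠a[slow]=10 write a[6]=12 → slow++,fast++
(s=6,f=10) a[fast]=12=a[slow] dup → fast++
(s=6,f=11) a[fast]=12=a[slow] dup → fast++
(s=6,f=12) a[fast]=12=a[slow] dup → fast++

slow=6, fast=13, prefix=[1, 3, 5, 8, 10, 12]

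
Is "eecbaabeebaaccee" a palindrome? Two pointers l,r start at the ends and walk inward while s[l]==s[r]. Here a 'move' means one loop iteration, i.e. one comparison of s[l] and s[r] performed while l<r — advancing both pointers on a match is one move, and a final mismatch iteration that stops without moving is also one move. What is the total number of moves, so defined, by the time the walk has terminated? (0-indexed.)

[0,15] 'e'=='e' → l++,r--
[1,14] 'e'=='e' → l++,r--
[2,13] 'c'=='c' → l++,r--
[3,12] 'b'!='c' → stop

4 moves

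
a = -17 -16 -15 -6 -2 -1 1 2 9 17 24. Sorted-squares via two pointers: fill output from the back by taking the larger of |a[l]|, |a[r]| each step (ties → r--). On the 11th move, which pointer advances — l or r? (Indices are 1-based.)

l=1 r=11: |-17|<=|24| out[11]=576, r--
l=1 r=10: |-17|<=|17| out[10]=289, r--
l=1 r=9: |-17|>|9| out[9]=289, l++
l=2 r=9: |-16|>|9| out[8]=256, l++
l=3 r=9: |-15|>|9| out[7]=225, l++
l=4 r=9: |-6|<=|9| out[6]=81, r--
l=4 r=8: |-6|>|2| out[5]=36, l++
l=5 r=8: |-2|<=|2| out[4]=4, r--
l=5 r=7: |-2|>|1| out[3]=4, l++
l=6 r=7: |-1|<=|1| out[2]=1, r--
l=6 r=6: |-1|<=|-1| out[1]=1, r--

r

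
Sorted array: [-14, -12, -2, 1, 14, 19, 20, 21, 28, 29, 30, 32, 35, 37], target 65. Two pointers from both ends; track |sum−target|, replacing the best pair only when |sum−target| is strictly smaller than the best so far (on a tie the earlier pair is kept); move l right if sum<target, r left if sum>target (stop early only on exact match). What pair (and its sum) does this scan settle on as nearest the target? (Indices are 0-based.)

[0,13] -14+37=23 d=42 * → l++
[1,13] -12+37=25 d=40 * → l++
[2,13] -2+37=35 d=30 * → l++
[3,13] 1+37=38 d=27 * → l++
[4,13] 14+37=51 d=14 * → l++
[5,13] 19+37=56 d=9 * → l++
[6,13] 20+37=57 d=8 * → l++
[7,13] 21+37=58 d=7 * → l++
[8,13] 28+37=65 d=0 * → stop

pair (28, 37) with sum 65 (|Δ|=0)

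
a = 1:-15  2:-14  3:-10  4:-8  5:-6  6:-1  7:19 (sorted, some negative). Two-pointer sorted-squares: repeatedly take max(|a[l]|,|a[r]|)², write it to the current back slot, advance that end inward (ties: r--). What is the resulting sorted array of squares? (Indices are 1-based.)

[1, 36, 64, 100, 196, 225, 361]

[1,7] |-15|<=|19| out[7]=361 → r--
[1,6] |-15|>|-1| out[6]=225 → l++
[2,6] |-14|>|-1| out[5]=196 → l++
[3,6] |-10|>|-1| out[4]=100 → l++
[4,6] |-8|>|-1| out[3]=64 → l++
[5,6] |-6|>|-1| out[2]=36 → l++
[6,6] |-1|<=|-1| out[1]=1 → r--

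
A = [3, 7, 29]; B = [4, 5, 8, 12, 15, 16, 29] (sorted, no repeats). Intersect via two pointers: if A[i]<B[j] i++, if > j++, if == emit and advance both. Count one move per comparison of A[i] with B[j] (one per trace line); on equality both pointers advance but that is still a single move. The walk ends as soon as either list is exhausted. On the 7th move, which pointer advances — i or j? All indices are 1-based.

j

i=1 j=1: 3<4, i++
i=2 j=1: 7>4, j++
i=2 j=2: 7>5, j++
i=2 j=3: 7<8, i++
i=3 j=3: 29>8, j++
i=3 j=4: 29>12, j++
i=3 j=5: 29>15, j++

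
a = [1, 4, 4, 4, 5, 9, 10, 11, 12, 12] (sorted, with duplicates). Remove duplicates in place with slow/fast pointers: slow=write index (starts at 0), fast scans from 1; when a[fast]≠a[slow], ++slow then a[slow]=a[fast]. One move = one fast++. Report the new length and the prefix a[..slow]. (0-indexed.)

slow=0 fast=1: a[fast]=4≠a[slow]=1 write a[1]=4, slow++,fast++
slow=1 fast=2: a[fast]=4=a[slow] dup, fast++
slow=1 fast=3: a[fast]=4=a[slow] dup, fast++
slow=1 fast=4: a[fast]=5≠a[slow]=4 write a[2]=5, slow++,fast++
slow=2 fast=5: a[fast]=9≠a[slow]=5 write a[3]=9, slow++,fast++
slow=3 fast=6: a[fast]=10≠a[slow]=9 write a[4]=10, slow++,fast++
slow=4 fast=7: a[fast]=11≠a[slow]=10 write a[5]=11, slow++,fast++
slow=5 fast=8: a[fast]=12≠a[slow]=11 write a[6]=12, slow++,fast++
slow=6 fast=9: a[fast]=12=a[slow] dup, fast++

length 7; prefix = [1, 4, 5, 9, 10, 11, 12]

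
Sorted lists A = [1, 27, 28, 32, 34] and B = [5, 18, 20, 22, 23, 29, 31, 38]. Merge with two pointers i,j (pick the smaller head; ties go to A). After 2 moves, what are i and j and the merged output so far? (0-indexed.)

[i=0,j=0] A[i]=1<=B[j]=5 take 1 → i++
[i=1,j=0] A[i]=27>B[j]=5 take 5 → j++

i=1, j=1, merged so far=[1, 5]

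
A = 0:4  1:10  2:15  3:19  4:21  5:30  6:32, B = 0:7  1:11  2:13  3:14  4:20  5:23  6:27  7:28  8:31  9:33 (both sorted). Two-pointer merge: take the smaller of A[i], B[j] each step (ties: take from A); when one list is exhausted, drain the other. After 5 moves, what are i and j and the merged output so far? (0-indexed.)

i=2, j=3, merged so far=[4, 7, 10, 11, 13]

[i=0,j=0] A[i]=4<=B[j]=7 take 4 → i++
[i=1,j=0] A[i]=10>B[j]=7 take 7 → j++
[i=1,j=1] A[i]=10<=B[j]=11 take 10 → i++
[i=2,j=1] A[i]=15>B[j]=11 take 11 → j++
[i=2,j=2] A[i]=15>B[j]=13 take 13 → j++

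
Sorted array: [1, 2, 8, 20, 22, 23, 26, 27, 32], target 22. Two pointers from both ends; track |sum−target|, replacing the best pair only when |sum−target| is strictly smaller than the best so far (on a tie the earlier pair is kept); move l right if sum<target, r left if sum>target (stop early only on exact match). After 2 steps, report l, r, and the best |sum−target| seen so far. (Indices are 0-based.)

l=0, r=6, best |Δ|=6

[0,8] 1+32=33 d=11 * → r--
[0,7] 1+27=28 d=6 * → r--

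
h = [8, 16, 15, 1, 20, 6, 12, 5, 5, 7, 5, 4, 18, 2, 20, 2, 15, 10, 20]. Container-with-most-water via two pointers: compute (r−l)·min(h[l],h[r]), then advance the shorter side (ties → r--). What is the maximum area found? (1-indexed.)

max area = 280

l=1 r=19: min(8,20)*18=144 best=144 *, l++
l=2 r=19: min(16,20)*17=272 best=272 *, l++
l=3 r=19: min(15,20)*16=240 best=272, l++
l=4 r=19: min(1,20)*15=15 best=272, l++
l=5 r=19: min(20,20)*14=280 best=280 *, r--
l=5 r=18: min(20,10)*13=130 best=280, r--
l=5 r=17: min(20,15)*12=180 best=280, r--
l=5 r=16: min(20,2)*11=22 best=280, r--
l=5 r=15: min(20,20)*10=200 best=280, r--
l=5 r=14: min(20,2)*9=18 best=280, r--
l=5 r=13: min(20,18)*8=144 best=280, r--
l=5 r=12: min(20,4)*7=28 best=280, r--
l=5 r=11: min(20,5)*6=30 best=280, r--
l=5 r=10: min(20,7)*5=35 best=280, r--
l=5 r=9: min(20,5)*4=20 best=280, r--
l=5 r=8: min(20,5)*3=15 best=280, r--
l=5 r=7: min(20,12)*2=24 best=280, r--
l=5 r=6: min(20,6)*1=6 best=280, r--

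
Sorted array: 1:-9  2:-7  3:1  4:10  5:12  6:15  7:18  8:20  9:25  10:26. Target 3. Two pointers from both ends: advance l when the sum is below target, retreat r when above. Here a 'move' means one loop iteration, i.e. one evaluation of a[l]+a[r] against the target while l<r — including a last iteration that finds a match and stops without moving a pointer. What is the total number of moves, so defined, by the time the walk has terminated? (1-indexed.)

6 moves

[1,10] -9+26=17 >3 → r--
[1,9] -9+25=16 >3 → r--
[1,8] -9+20=11 >3 → r--
[1,7] -9+18=9 >3 → r--
[1,6] -9+15=6 >3 → r--
[1,5] -9+12=3 → found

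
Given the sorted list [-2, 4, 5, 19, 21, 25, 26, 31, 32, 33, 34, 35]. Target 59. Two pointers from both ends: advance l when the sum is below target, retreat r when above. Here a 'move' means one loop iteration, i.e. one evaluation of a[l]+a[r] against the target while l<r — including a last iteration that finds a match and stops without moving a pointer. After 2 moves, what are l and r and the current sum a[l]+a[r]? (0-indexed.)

l=2, r=11, sum=40

l=0 r=11: -2+35=33 <59, l++
l=1 r=11: 4+35=39 <59, l++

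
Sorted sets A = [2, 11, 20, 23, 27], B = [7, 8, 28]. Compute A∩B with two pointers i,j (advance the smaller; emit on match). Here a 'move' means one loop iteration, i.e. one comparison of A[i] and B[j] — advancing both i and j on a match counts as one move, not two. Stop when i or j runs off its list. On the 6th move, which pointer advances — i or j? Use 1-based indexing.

i=1 j=1: 2<7, i++
i=2 j=1: 11>7, j++
i=2 j=2: 11>8, j++
i=2 j=3: 11<28, i++
i=3 j=3: 20<28, i++
i=4 j=3: 23<28, i++

i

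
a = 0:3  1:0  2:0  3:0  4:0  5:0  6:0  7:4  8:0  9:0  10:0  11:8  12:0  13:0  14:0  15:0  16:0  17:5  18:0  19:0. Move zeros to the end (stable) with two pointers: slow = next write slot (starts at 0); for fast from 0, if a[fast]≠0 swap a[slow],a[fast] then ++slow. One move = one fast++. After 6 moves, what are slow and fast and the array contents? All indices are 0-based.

slow=0 fast=0: a[fast]=3≠0 swap→a[0]=3, slow++,fast++
slow=1 fast=1: a[fast]=0, fast++
slow=1 fast=2: a[fast]=0, fast++
slow=1 fast=3: a[fast]=0, fast++
slow=1 fast=4: a[fast]=0, fast++
slow=1 fast=5: a[fast]=0, fast++

slow=1, fast=6, a=[3, 0, 0, 0, 0, 0, 0, 4, 0, 0, 0, 8, 0, 0, 0, 0, 0, 5, 0, 0]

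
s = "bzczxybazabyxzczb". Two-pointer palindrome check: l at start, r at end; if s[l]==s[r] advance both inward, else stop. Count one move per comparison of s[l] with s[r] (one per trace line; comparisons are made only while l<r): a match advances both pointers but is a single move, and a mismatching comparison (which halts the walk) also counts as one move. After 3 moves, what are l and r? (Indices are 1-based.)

l=1 r=17: 'b'=='b', l++,r--
l=2 r=16: 'z'=='z', l++,r--
l=3 r=15: 'c'=='c', l++,r--

l=4, r=14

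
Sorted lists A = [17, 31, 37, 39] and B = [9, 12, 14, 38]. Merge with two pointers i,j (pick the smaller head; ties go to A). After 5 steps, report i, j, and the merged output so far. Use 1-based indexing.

[i=1,j=1] A[i]=17>B[j]=9 take 9 → j++
[i=1,j=2] A[i]=17>B[j]=12 take 12 → j++
[i=1,j=3] A[i]=17>B[j]=14 take 14 → j++
[i=1,j=4] A[i]=17<=B[j]=38 take 17 → i++
[i=2,j=4] A[i]=31<=B[j]=38 take 31 → i++

i=3, j=4, merged so far=[9, 12, 14, 17, 31]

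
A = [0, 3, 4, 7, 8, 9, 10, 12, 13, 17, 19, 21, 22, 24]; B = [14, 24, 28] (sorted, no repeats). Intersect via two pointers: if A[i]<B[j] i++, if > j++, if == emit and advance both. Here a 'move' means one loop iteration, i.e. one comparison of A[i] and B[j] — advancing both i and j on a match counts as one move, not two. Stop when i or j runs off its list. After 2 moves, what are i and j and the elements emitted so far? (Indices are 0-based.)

[i=0,j=0] 0<14 → i++
[i=1,j=0] 3<14 → i++

i=2, j=0, emitted=[]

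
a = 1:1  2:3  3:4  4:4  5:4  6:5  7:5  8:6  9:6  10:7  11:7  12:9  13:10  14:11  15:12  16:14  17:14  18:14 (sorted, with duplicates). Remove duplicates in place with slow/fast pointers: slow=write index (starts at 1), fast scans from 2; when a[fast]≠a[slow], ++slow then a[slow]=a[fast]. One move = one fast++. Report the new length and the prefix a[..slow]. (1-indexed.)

(s=1,f=2) a[fast]=3≠a[slow]=1 write a[2]=3 → slow++,fast++
(s=2,f=3) a[fast]=4≠a[slow]=3 write a[3]=4 → slow++,fast++
(s=3,f=4) a[fast]=4=a[slow] dup → fast++
(s=3,f=5) a[fast]=4=a[slow] dup → fast++
(s=3,f=6) a[fast]=5≠a[slow]=4 write a[4]=5 → slow++,fast++
(s=4,f=7) a[fast]=5=a[slow] dup → fast++
(s=4,f=8) a[fast]=6≠a[slow]=5 write a[5]=6 → slow++,fast++
(s=5,f=9) a[fast]=6=a[slow] dup → fast++
(s=5,f=10) a[fast]=7≠a[slow]=6 write a[6]=7 → slow++,fast++
(s=6,f=11) a[fast]=7=a[slow] dup → fast++
(s=6,f=12) a[fast]=9≠a[slow]=7 write a[7]=9 → slow++,fast++
(s=7,f=13) a[fast]=10≠a[slow]=9 write a[8]=10 → slow++,fast++
(s=8,f=14) a[fast]=11≠a[slow]=10 write a[9]=11 → slow++,fast++
(s=9,f=15) a[fast]=12≠a[slow]=11 write a[10]=12 → slow++,fast++
(s=10,f=16) a[fast]=14≠a[slow]=12 write a[11]=14 → slow++,fast++
(s=11,f=17) a[fast]=14=a[slow] dup → fast++
(s=11,f=18) a[fast]=14=a[slow] dup → fast++

length 11; prefix = [1, 3, 4, 5, 6, 7, 9, 10, 11, 12, 14]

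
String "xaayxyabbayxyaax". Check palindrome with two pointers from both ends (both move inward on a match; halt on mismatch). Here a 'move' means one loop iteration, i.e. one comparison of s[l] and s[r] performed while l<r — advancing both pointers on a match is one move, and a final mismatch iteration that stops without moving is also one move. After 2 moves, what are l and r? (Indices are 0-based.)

l=0 r=15: 'x'=='x', l++,r--
l=1 r=14: 'a'=='a', l++,r--

l=2, r=13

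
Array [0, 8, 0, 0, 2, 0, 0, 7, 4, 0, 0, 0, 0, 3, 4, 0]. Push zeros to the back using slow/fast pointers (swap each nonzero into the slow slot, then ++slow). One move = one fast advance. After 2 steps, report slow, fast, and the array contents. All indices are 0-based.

slow=0 fast=0: a[fast]=0, fast++
slow=0 fast=1: a[fast]=8≠0 swap→a[0]=8, slow++,fast++

slow=1, fast=2, a=[8, 0, 0, 0, 2, 0, 0, 7, 4, 0, 0, 0, 0, 3, 4, 0]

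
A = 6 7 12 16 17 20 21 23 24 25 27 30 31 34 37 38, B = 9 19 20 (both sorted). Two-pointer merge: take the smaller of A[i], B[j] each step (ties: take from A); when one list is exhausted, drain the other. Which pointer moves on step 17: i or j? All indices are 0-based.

i=0 j=0: A[i]=6<=B[j]=9 take 6, i++
i=1 j=0: A[i]=7<=B[j]=9 take 7, i++
i=2 j=0: A[i]=12>B[j]=9 take 9, j++
i=2 j=1: A[i]=12<=B[j]=19 take 12, i++
i=3 j=1: A[i]=16<=B[j]=19 take 16, i++
i=4 j=1: A[i]=17<=B[j]=19 take 17, i++
i=5 j=1: A[i]=20>B[j]=19 take 19, j++
i=5 j=2: A[i]=20<=B[j]=20 take 20, i++
i=6 j=2: A[i]=21>B[j]=20 take 20, j++
i=6 j=3: B done, take A[i]=21, i++
i=7 j=3: B done, take A[i]=23, i++
i=8 j=3: B done, take A[i]=24, i++
i=9 j=3: B done, take A[i]=25, i++
i=10 j=3: B done, take A[i]=27, i++
i=11 j=3: B done, take A[i]=30, i++
i=12 j=3: B done, take A[i]=31, i++
i=13 j=3: B done, take A[i]=34, i++

i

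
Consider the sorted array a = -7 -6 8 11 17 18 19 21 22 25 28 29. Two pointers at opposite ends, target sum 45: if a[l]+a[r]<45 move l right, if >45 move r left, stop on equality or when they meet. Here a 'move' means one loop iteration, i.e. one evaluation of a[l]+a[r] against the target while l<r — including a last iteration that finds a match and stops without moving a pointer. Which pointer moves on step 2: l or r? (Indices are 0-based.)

l=0 r=11: -7+29=22 <45, l++
l=1 r=11: -6+29=23 <45, l++

l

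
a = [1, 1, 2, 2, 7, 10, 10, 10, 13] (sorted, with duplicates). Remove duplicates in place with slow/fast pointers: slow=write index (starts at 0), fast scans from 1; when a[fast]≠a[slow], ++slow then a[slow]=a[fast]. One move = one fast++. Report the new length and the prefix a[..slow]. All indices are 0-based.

(s=0,f=1) a[fast]=1=a[slow] dup → fast++
(s=0,f=2) a[fast]=2≠a[slow]=1 write a[1]=2 → slow++,fast++
(s=1,f=3) a[fast]=2=a[slow] dup → fast++
(s=1,f=4) a[fast]=7≠a[slow]=2 write a[2]=7 → slow++,fast++
(s=2,f=5) a[fast]=10≠a[slow]=7 write a[3]=10 → slow++,fast++
(s=3,f=6) a[fast]=10=a[slow] dup → fast++
(s=3,f=7) a[fast]=10=a[slow] dup → fast++
(s=3,f=8) a[fast]=13≠a[slow]=10 write a[4]=13 → slow++,fast++

length 5; prefix = [1, 2, 7, 10, 13]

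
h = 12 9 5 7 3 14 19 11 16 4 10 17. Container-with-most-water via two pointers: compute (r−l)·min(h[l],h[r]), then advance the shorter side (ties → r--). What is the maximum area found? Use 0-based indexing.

max area = 132

l=0 r=11: min(12,17)*11=132 best=132 *, l++
l=1 r=11: min(9,17)*10=90 best=132, l++
l=2 r=11: min(5,17)*9=45 best=132, l++
l=3 r=11: min(7,17)*8=56 best=132, l++
l=4 r=11: min(3,17)*7=21 best=132, l++
l=5 r=11: min(14,17)*6=84 best=132, l++
l=6 r=11: min(19,17)*5=85 best=132, r--
l=6 r=10: min(19,10)*4=40 best=132, r--
l=6 r=9: min(19,4)*3=12 best=132, r--
l=6 r=8: min(19,16)*2=32 best=132, r--
l=6 r=7: min(19,11)*1=11 best=132, r--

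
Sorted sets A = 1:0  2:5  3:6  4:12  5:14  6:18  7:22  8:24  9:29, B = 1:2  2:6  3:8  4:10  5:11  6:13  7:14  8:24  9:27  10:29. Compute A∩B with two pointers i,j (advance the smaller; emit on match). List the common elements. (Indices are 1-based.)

i=1 j=1: 0<2, i++
i=2 j=1: 5>2, j++
i=2 j=2: 5<6, i++
i=3 j=2: 6==6 emit, i++,j++
i=4 j=3: 12>8, j++
i=4 j=4: 12>10, j++
i=4 j=5: 12>11, j++
i=4 j=6: 12<13, i++
i=5 j=6: 14>13, j++
i=5 j=7: 14==14 emit, i++,j++
i=6 j=8: 18<24, i++
i=7 j=8: 22<24, i++
i=8 j=8: 24==24 emit, i++,j++
i=9 j=9: 29>27, j++
i=9 j=10: 29==29 emit, i++,j++

intersection = [6, 14, 24, 29]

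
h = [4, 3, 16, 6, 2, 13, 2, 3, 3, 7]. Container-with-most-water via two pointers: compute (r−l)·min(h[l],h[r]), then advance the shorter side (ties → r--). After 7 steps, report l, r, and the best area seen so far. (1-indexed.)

[1,10] min(4,7)*9=36 best=36 * → l++
[2,10] min(3,7)*8=24 best=36 → l++
[3,10] min(16,7)*7=49 best=49 * → r--
[3,9] min(16,3)*6=18 best=49 → r--
[3,8] min(16,3)*5=15 best=49 → r--
[3,7] min(16,2)*4=8 best=49 → r--
[3,6] min(16,13)*3=39 best=49 → r--

l=3, r=5, best area=49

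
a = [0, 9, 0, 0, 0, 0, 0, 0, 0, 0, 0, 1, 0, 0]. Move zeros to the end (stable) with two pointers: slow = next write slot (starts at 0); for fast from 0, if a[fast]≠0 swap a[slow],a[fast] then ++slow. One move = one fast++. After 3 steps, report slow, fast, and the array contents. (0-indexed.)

(s=0,f=0) a[fast]=0 → fast++
(s=0,f=1) a[fast]=9≠0 swap→a[0]=9 → slow++,fast++
(s=1,f=2) a[fast]=0 → fast++

slow=1, fast=3, a=[9, 0, 0, 0, 0, 0, 0, 0, 0, 0, 0, 1, 0, 0]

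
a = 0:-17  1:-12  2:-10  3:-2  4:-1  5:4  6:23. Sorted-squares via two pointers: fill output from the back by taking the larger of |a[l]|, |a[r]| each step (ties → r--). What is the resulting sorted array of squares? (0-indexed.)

l=0 r=6: |-17|<=|23| out[6]=529, r--
l=0 r=5: |-17|>|4| out[5]=289, l++
l=1 r=5: |-12|>|4| out[4]=144, l++
l=2 r=5: |-10|>|4| out[3]=100, l++
l=3 r=5: |-2|<=|4| out[2]=16, r--
l=3 r=4: |-2|>|-1| out[1]=4, l++
l=4 r=4: |-1|<=|-1| out[0]=1, r--

[1, 4, 16, 100, 144, 289, 529]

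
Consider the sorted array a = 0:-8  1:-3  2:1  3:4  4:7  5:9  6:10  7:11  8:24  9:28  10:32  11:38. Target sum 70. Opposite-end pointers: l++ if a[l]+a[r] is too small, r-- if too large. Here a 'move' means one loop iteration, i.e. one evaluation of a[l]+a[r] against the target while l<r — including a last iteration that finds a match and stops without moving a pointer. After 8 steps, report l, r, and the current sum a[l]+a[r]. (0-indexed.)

l=8, r=11, sum=62

l=0 r=11: -8+38=30 <70, l++
l=1 r=11: -3+38=35 <70, l++
l=2 r=11: 1+38=39 <70, l++
l=3 r=11: 4+38=42 <70, l++
l=4 r=11: 7+38=45 <70, l++
l=5 r=11: 9+38=47 <70, l++
l=6 r=11: 10+38=48 <70, l++
l=7 r=11: 11+38=49 <70, l++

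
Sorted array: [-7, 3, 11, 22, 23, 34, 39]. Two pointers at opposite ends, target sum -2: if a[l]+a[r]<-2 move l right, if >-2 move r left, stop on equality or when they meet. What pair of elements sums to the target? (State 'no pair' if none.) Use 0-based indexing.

no pair

[0,6] -7+39=32 >-2 → r--
[0,5] -7+34=27 >-2 → r--
[0,4] -7+23=16 >-2 → r--
[0,3] -7+22=15 >-2 → r--
[0,2] -7+11=4 >-2 → r--
[0,1] -7+3=-4 <-2 → l++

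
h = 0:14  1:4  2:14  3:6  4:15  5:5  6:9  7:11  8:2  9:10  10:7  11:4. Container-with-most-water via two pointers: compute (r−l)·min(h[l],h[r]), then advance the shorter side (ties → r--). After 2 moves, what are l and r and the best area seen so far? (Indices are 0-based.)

[0,11] min(14,4)*11=44 best=44 * → r--
[0,10] min(14,7)*10=70 best=70 * → r--

l=0, r=9, best area=70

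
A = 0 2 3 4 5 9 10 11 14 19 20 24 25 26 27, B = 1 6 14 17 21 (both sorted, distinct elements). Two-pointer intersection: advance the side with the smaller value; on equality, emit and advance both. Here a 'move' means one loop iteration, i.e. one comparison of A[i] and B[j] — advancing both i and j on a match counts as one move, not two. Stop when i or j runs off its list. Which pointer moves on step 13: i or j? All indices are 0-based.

i

[i=0,j=0] 0<1 → i++
[i=1,j=0] 2>1 → j++
[i=1,j=1] 2<6 → i++
[i=2,j=1] 3<6 → i++
[i=3,j=1] 4<6 → i++
[i=4,j=1] 5<6 → i++
[i=5,j=1] 9>6 → j++
[i=5,j=2] 9<14 → i++
[i=6,j=2] 10<14 → i++
[i=7,j=2] 11<14 → i++
[i=8,j=2] 14==14 emit → i++,j++
[i=9,j=3] 19>17 → j++
[i=9,j=4] 19<21 → i++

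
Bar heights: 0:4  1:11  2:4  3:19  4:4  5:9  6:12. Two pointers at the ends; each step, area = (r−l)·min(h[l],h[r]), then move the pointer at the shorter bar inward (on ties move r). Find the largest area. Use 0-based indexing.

max area = 55

l=0 r=6: min(4,12)*6=24 best=24 *, l++
l=1 r=6: min(11,12)*5=55 best=55 *, l++
l=2 r=6: min(4,12)*4=16 best=55, l++
l=3 r=6: min(19,12)*3=36 best=55, r--
l=3 r=5: min(19,9)*2=18 best=55, r--
l=3 r=4: min(19,4)*1=4 best=55, r--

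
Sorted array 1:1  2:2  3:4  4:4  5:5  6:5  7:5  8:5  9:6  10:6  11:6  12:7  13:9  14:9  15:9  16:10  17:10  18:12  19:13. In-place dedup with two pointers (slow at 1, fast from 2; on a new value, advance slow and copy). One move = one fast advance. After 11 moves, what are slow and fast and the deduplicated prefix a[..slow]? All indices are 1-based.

slow=1 fast=2: a[fast]=2≠a[slow]=1 write a[2]=2, slow++,fast++
slow=2 fast=3: a[fast]=4≠a[slow]=2 write a[3]=4, slow++,fast++
slow=3 fast=4: a[fast]=4=a[slow] dup, fast++
slow=3 fast=5: a[fast]=5≠a[slow]=4 write a[4]=5, slow++,fast++
slow=4 fast=6: a[fast]=5=a[slow] dup, fast++
slow=4 fast=7: a[fast]=5=a[slow] dup, fast++
slow=4 fast=8: a[fast]=5=a[slow] dup, fast++
slow=4 fast=9: a[fast]=6≠a[slow]=5 write a[5]=6, slow++,fast++
slow=5 fast=10: a[fast]=6=a[slow] dup, fast++
slow=5 fast=11: a[fast]=6=a[slow] dup, fast++
slow=5 fast=12: a[fast]=7≠a[slow]=6 write a[6]=7, slow++,fast++

slow=6, fast=13, prefix=[1, 2, 4, 5, 6, 7]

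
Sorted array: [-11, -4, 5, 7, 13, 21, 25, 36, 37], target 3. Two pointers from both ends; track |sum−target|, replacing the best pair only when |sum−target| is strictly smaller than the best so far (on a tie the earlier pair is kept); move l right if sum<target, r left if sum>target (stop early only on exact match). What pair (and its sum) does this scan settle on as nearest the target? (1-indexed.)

pair (-4, 7) with sum 3 (|Δ|=0)

l=1 r=9: -11+37=26 d=23 *, r--
l=1 r=8: -11+36=25 d=22 *, r--
l=1 r=7: -11+25=14 d=11 *, r--
l=1 r=6: -11+21=10 d=7 *, r--
l=1 r=5: -11+13=2 d=1 *, l++
l=2 r=5: -4+13=9 d=6, r--
l=2 r=4: -4+7=3 d=0 *, stop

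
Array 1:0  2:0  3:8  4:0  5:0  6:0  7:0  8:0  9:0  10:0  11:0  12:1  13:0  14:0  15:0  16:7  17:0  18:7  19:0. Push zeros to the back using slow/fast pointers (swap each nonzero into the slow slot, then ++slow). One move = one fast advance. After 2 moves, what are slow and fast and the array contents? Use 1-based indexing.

slow=1 fast=1: a[fast]=0, fast++
slow=1 fast=2: a[fast]=0, fast++

slow=1, fast=3, a=[0, 0, 8, 0, 0, 0, 0, 0, 0, 0, 0, 1, 0, 0, 0, 7, 0, 7, 0]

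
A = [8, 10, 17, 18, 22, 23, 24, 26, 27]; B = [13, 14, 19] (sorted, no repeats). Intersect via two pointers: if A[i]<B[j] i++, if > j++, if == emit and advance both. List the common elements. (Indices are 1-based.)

intersection = []

[i=1,j=1] 8<13 → i++
[i=2,j=1] 10<13 → i++
[i=3,j=1] 17>13 → j++
[i=3,j=2] 17>14 → j++
[i=3,j=3] 17<19 → i++
[i=4,j=3] 18<19 → i++
[i=5,j=3] 22>19 → j++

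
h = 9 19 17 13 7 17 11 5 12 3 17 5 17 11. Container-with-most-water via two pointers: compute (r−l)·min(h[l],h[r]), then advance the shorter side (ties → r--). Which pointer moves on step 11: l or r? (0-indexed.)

l=0 r=13: min(9,11)*13=117 best=117 *, l++
l=1 r=13: min(19,11)*12=132 best=132 *, r--
l=1 r=12: min(19,17)*11=187 best=187 *, r--
l=1 r=11: min(19,5)*10=50 best=187, r--
l=1 r=10: min(19,17)*9=153 best=187, r--
l=1 r=9: min(19,3)*8=24 best=187, r--
l=1 r=8: min(19,12)*7=84 best=187, r--
l=1 r=7: min(19,5)*6=30 best=187, r--
l=1 r=6: min(19,11)*5=55 best=187, r--
l=1 r=5: min(19,17)*4=68 best=187, r--
l=1 r=4: min(19,7)*3=21 best=187, r--

r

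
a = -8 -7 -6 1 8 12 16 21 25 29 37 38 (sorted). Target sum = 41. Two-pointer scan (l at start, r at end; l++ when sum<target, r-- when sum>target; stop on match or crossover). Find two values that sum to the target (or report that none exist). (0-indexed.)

(12, 29)

l=0 r=11: -8+38=30 <41, l++
l=1 r=11: -7+38=31 <41, l++
l=2 r=11: -6+38=32 <41, l++
l=3 r=11: 1+38=39 <41, l++
l=4 r=11: 8+38=46 >41, r--
l=4 r=10: 8+37=45 >41, r--
l=4 r=9: 8+29=37 <41, l++
l=5 r=9: 12+29=41, found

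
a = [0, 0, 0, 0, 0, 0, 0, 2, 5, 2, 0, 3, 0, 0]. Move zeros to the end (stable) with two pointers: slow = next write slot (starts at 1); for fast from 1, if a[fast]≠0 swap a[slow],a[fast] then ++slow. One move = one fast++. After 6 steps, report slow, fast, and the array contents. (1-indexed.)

slow=1 fast=1: a[fast]=0, fast++
slow=1 fast=2: a[fast]=0, fast++
slow=1 fast=3: a[fast]=0, fast++
slow=1 fast=4: a[fast]=0, fast++
slow=1 fast=5: a[fast]=0, fast++
slow=1 fast=6: a[fast]=0, fast++

slow=1, fast=7, a=[0, 0, 0, 0, 0, 0, 0, 2, 5, 2, 0, 3, 0, 0]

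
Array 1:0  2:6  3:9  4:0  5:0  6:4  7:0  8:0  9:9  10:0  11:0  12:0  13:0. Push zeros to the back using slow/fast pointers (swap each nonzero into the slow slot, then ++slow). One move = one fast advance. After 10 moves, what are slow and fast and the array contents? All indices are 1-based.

slow=5, fast=11, a=[6, 9, 4, 9, 0, 0, 0, 0, 0, 0, 0, 0, 0]

(s=1,f=1) a[fast]=0 → fast++
(s=1,f=2) a[fast]=6≠0 swap→a[1]=6 → slow++,fast++
(s=2,f=3) a[fast]=9≠0 swap→a[2]=9 → slow++,fast++
(s=3,f=4) a[fast]=0 → fast++
(s=3,f=5) a[fast]=0 → fast++
(s=3,f=6) a[fast]=4≠0 swap→a[3]=4 → slow++,fast++
(s=4,f=7) a[fast]=0 → fast++
(s=4,f=8) a[fast]=0 → fast++
(s=4,f=9) a[fast]=9≠0 swap→a[4]=9 → slow++,fast++
(s=5,f=10) a[fast]=0 → fast++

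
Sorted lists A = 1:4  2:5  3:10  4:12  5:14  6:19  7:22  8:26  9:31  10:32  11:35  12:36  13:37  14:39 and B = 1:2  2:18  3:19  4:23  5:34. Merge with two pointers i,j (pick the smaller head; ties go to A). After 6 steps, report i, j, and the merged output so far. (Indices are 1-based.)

i=6, j=2, merged so far=[2, 4, 5, 10, 12, 14]

[i=1,j=1] A[i]=4>B[j]=2 take 2 → j++
[i=1,j=2] A[i]=4<=B[j]=18 take 4 → i++
[i=2,j=2] A[i]=5<=B[j]=18 take 5 → i++
[i=3,j=2] A[i]=10<=B[j]=18 take 10 → i++
[i=4,j=2] A[i]=12<=B[j]=18 take 12 → i++
[i=5,j=2] A[i]=14<=B[j]=18 take 14 → i++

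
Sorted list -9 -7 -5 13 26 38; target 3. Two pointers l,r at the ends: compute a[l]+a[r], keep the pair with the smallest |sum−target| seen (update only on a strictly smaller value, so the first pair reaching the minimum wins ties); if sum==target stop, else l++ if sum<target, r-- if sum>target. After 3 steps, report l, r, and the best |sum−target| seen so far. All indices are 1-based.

l=1, r=3, best |Δ|=1

[1,6] -9+38=29 d=26 * → r--
[1,5] -9+26=17 d=14 * → r--
[1,4] -9+13=4 d=1 * → r--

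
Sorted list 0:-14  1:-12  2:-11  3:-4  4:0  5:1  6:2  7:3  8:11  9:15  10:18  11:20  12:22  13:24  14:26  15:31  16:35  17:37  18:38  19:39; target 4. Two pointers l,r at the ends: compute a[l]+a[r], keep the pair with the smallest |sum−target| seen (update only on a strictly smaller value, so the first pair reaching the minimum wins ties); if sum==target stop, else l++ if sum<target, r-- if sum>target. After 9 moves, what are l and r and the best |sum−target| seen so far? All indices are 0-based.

[0,19] -14+39=25 d=21 * → r--
[0,18] -14+38=24 d=20 * → r--
[0,17] -14+37=23 d=19 * → r--
[0,16] -14+35=21 d=17 * → r--
[0,15] -14+31=17 d=13 * → r--
[0,14] -14+26=12 d=8 * → r--
[0,13] -14+24=10 d=6 * → r--
[0,12] -14+22=8 d=4 * → r--
[0,11] -14+20=6 d=2 * → r--

l=0, r=10, best |Δ|=2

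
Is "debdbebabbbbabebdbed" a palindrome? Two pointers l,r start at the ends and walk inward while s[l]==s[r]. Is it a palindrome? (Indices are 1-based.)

l=1 r=20: 'd'=='d', l++,r--
l=2 r=19: 'e'=='e', l++,r--
l=3 r=18: 'b'=='b', l++,r--
l=4 r=17: 'd'=='d', l++,r--
l=5 r=16: 'b'=='b', l++,r--
l=6 r=15: 'e'=='e', l++,r--
l=7 r=14: 'b'=='b', l++,r--
l=8 r=13: 'a'=='a', l++,r--
l=9 r=12: 'b'=='b', l++,r--
l=10 r=11: 'b'=='b', l++,r--

palindrome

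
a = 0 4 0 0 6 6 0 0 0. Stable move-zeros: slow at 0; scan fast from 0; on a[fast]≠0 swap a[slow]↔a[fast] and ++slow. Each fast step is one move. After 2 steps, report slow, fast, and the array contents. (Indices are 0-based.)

(s=0,f=0) a[fast]=0 → fast++
(s=0,f=1) a[fast]=4≠0 swap→a[0]=4 → slow++,fast++

slow=1, fast=2, a=[4, 0, 0, 0, 6, 6, 0, 0, 0]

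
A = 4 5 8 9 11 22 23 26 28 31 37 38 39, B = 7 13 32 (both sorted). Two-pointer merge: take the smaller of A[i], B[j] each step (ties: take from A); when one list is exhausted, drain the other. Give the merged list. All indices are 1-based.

[4, 5, 7, 8, 9, 11, 13, 22, 23, 26, 28, 31, 32, 37, 38, 39]

i=1 j=1: A[i]=4<=B[j]=7 take 4, i++
i=2 j=1: A[i]=5<=B[j]=7 take 5, i++
i=3 j=1: A[i]=8>B[j]=7 take 7, j++
i=3 j=2: A[i]=8<=B[j]=13 take 8, i++
i=4 j=2: A[i]=9<=B[j]=13 take 9, i++
i=5 j=2: A[i]=11<=B[j]=13 take 11, i++
i=6 j=2: A[i]=22>B[j]=13 take 13, j++
i=6 j=3: A[i]=22<=B[j]=32 take 22, i++
i=7 j=3: A[i]=23<=B[j]=32 take 23, i++
i=8 j=3: A[i]=26<=B[j]=32 take 26, i++
i=9 j=3: A[i]=28<=B[j]=32 take 28, i++
i=10 j=3: A[i]=31<=B[j]=32 take 31, i++
i=11 j=3: A[i]=37>B[j]=32 take 32, j++
i=11 j=4: B done, take A[i]=37, i++
i=12 j=4: B done, take A[i]=38, i++
i=13 j=4: B done, take A[i]=39, i++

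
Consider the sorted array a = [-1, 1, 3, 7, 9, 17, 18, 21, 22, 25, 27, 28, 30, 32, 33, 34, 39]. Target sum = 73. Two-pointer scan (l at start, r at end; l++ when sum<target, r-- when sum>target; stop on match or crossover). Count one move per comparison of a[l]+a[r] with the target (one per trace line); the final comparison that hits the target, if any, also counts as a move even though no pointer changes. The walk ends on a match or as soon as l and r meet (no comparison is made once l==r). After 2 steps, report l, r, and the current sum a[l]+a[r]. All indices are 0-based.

l=2, r=16, sum=42

l=0 r=16: -1+39=38 <73, l++
l=1 r=16: 1+39=40 <73, l++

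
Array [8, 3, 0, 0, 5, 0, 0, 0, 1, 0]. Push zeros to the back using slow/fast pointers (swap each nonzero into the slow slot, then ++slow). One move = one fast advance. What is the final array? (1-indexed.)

[8, 3, 5, 1, 0, 0, 0, 0, 0, 0]

slow=1 fast=1: a[fast]=8≠0 swap→a[1]=8, slow++,fast++
slow=2 fast=2: a[fast]=3≠0 swap→a[2]=3, slow++,fast++
slow=3 fast=3: a[fast]=0, fast++
slow=3 fast=4: a[fast]=0, fast++
slow=3 fast=5: a[fast]=5≠0 swap→a[3]=5, slow++,fast++
slow=4 fast=6: a[fast]=0, fast++
slow=4 fast=7: a[fast]=0, fast++
slow=4 fast=8: a[fast]=0, fast++
slow=4 fast=9: a[fast]=1≠0 swap→a[4]=1, slow++,fast++
slow=5 fast=10: a[fast]=0, fast++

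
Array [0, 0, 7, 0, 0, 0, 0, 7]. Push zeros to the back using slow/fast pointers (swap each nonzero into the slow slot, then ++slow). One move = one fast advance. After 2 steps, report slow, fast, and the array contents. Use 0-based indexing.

(s=0,f=0) a[fast]=0 → fast++
(s=0,f=1) a[fast]=0 → fast++

slow=0, fast=2, a=[0, 0, 7, 0, 0, 0, 0, 7]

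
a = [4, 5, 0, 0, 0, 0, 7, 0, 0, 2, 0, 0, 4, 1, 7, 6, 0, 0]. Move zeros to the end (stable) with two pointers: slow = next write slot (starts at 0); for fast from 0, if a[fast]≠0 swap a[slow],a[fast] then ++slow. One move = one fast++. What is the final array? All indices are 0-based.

[4, 5, 7, 2, 4, 1, 7, 6, 0, 0, 0, 0, 0, 0, 0, 0, 0, 0]

(s=0,f=0) a[fast]=4≠0 swap→a[0]=4 → slow++,fast++
(s=1,f=1) a[fast]=5≠0 swap→a[1]=5 → slow++,fast++
(s=2,f=2) a[fast]=0 → fast++
(s=2,f=3) a[fast]=0 → fast++
(s=2,f=4) a[fast]=0 → fast++
(s=2,f=5) a[fast]=0 → fast++
(s=2,f=6) a[fast]=7≠0 swap→a[2]=7 → slow++,fast++
(s=3,f=7) a[fast]=0 → fast++
(s=3,f=8) a[fast]=0 → fast++
(s=3,f=9) a[fast]=2≠0 swap→a[3]=2 → slow++,fast++
(s=4,f=10) a[fast]=0 → fast++
(s=4,f=11) a[fast]=0 → fast++
(s=4,f=12) a[fast]=4≠0 swap→a[4]=4 → slow++,fast++
(s=5,f=13) a[fast]=1≠0 swap→a[5]=1 → slow++,fast++
(s=6,f=14) a[fast]=7≠0 swap→a[6]=7 → slow++,fast++
(s=7,f=15) a[fast]=6≠0 swap→a[7]=6 → slow++,fast++
(s=8,f=16) a[fast]=0 → fast++
(s=8,f=17) a[fast]=0 → fast++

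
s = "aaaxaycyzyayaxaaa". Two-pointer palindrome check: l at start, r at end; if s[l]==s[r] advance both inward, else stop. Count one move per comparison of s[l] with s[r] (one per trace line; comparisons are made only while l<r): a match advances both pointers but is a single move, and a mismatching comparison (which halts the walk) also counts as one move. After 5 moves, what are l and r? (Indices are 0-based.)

l=5, r=11

[0,16] 'a'=='a' → l++,r--
[1,15] 'a'=='a' → l++,r--
[2,14] 'a'=='a' → l++,r--
[3,13] 'x'=='x' → l++,r--
[4,12] 'a'=='a' → l++,r--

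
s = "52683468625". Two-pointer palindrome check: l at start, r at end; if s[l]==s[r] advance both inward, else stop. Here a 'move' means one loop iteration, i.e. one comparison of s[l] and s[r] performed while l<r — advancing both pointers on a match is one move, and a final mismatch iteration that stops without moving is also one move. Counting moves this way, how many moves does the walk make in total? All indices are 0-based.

[0,10] '5'=='5' → l++,r--
[1,9] '2'=='2' → l++,r--
[2,8] '6'=='6' → l++,r--
[3,7] '8'=='8' → l++,r--
[4,6] '3'!='6' → stop

5 moves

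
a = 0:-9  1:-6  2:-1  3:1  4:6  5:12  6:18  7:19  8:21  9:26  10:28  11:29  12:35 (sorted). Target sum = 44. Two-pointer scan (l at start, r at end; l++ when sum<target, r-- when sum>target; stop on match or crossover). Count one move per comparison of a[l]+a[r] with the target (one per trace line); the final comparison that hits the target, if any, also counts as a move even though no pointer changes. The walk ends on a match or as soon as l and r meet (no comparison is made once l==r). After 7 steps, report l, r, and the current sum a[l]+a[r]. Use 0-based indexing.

l=0 r=12: -9+35=26 <44, l++
l=1 r=12: -6+35=29 <44, l++
l=2 r=12: -1+35=34 <44, l++
l=3 r=12: 1+35=36 <44, l++
l=4 r=12: 6+35=41 <44, l++
l=5 r=12: 12+35=47 >44, r--
l=5 r=11: 12+29=41 <44, l++

l=6, r=11, sum=47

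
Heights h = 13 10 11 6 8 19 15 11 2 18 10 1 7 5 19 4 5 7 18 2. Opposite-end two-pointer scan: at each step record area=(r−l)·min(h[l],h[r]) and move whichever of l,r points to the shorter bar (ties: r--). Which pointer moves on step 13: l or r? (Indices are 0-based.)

r

[0,19] min(13,2)*19=38 best=38 * → r--
[0,18] min(13,18)*18=234 best=234 * → l++
[1,18] min(10,18)*17=170 best=234 → l++
[2,18] min(11,18)*16=176 best=234 → l++
[3,18] min(6,18)*15=90 best=234 → l++
[4,18] min(8,18)*14=112 best=234 → l++
[5,18] min(19,18)*13=234 best=234 → r--
[5,17] min(19,7)*12=84 best=234 → r--
[5,16] min(19,5)*11=55 best=234 → r--
[5,15] min(19,4)*10=40 best=234 → r--
[5,14] min(19,19)*9=171 best=234 → r--
[5,13] min(19,5)*8=40 best=234 → r--
[5,12] min(19,7)*7=49 best=234 → r--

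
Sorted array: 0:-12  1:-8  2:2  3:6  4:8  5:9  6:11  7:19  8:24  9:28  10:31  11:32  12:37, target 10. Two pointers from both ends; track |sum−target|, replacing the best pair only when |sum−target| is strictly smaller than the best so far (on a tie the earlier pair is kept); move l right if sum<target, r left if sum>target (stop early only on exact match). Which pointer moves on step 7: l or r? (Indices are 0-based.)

[0,12] -12+37=25 d=15 * → r--
[0,11] -12+32=20 d=10 * → r--
[0,10] -12+31=19 d=9 * → r--
[0,9] -12+28=16 d=6 * → r--
[0,8] -12+24=12 d=2 * → r--
[0,7] -12+19=7 d=3 → l++
[1,7] -8+19=11 d=1 * → r--

r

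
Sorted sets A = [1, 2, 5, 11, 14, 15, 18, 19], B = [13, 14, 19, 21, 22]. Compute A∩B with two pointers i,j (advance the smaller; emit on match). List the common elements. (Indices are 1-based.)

intersection = [14, 19]

[i=1,j=1] 1<13 → i++
[i=2,j=1] 2<13 → i++
[i=3,j=1] 5<13 → i++
[i=4,j=1] 11<13 → i++
[i=5,j=1] 14>13 → j++
[i=5,j=2] 14==14 emit → i++,j++
[i=6,j=3] 15<19 → i++
[i=7,j=3] 18<19 → i++
[i=8,j=3] 19==19 emit → i++,j++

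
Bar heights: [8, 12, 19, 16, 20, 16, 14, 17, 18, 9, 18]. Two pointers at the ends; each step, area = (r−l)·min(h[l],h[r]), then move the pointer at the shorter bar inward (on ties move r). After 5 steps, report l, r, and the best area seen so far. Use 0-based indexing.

l=0 r=10: min(8,18)*10=80 best=80 *, l++
l=1 r=10: min(12,18)*9=108 best=108 *, l++
l=2 r=10: min(19,18)*8=144 best=144 *, r--
l=2 r=9: min(19,9)*7=63 best=144, r--
l=2 r=8: min(19,18)*6=108 best=144, r--

l=2, r=7, best area=144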